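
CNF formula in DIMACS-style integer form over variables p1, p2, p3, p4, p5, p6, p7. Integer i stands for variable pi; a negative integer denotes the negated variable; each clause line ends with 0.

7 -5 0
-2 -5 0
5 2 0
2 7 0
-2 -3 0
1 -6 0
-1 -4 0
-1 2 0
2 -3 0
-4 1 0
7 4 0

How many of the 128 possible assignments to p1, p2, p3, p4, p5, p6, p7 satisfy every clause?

4

The models are:
  p1=0 p2=0 p3=0 p4=0 p5=1 p6=0 p7=1
  p1=0 p2=1 p3=0 p4=0 p5=0 p6=0 p7=1
  p1=1 p2=1 p3=0 p4=0 p5=0 p6=0 p7=1
  p1=1 p2=1 p3=0 p4=0 p5=0 p6=1 p7=1
That's 4 in total.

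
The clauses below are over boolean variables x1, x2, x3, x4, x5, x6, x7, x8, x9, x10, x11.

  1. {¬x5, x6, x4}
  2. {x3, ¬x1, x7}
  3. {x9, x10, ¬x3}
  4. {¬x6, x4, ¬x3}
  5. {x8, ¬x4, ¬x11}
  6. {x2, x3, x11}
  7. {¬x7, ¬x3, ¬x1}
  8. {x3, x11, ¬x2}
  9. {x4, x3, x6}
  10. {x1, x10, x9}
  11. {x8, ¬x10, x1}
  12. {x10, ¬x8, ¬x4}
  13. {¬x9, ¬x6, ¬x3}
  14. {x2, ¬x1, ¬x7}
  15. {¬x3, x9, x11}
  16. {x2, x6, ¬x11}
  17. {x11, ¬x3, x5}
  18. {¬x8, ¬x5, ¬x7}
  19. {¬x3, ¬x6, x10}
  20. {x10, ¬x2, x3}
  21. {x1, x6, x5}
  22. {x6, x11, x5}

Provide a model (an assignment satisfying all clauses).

x1=1  x2=0  x3=1  x4=1  x5=0  x6=1  x7=0  x8=1  x9=0  x10=1  x11=1

Check each clause:
  1. {x4, x6, ¬x5} — ¬x5 is true.
  2. {¬x1, x7, x3} — x3 is true.
  3. {x10, ¬x3, x9} — x10 is true.
  4. {¬x6, x4, ¬x3} — x4 is true.
  5. {¬x11, ¬x4, x8} — x8 is true.
  6. {x3, x2, x11} — x3 is true.
  7. {¬x7, ¬x3, ¬x1} — ¬x7 is true.
  8. {x11, ¬x2, x3} — x3 is true.
  9. {x3, x6, x4} — x3 is true.
  10. {x1, x10, x9} — x10 is true.
  11. {x1, x8, ¬x10} — x8 is true.
  12. {x10, ¬x4, ¬x8} — x10 is true.
  13. {¬x9, ¬x3, ¬x6} — ¬x9 is true.
  14. {¬x7, ¬x1, x2} — ¬x7 is true.
  15. {x9, ¬x3, x11} — x11 is true.
  16. {¬x11, x2, x6} — x6 is true.
  17. {¬x3, x5, x11} — x11 is true.
  18. {¬x5, ¬x8, ¬x7} — ¬x7 is true.
  19. {¬x6, x10, ¬x3} — x10 is true.
  20. {x3, x10, ¬x2} — x10 is true.
  21. {x5, x1, x6} — x1 is true.
  22. {x11, x5, x6} — x11 is true.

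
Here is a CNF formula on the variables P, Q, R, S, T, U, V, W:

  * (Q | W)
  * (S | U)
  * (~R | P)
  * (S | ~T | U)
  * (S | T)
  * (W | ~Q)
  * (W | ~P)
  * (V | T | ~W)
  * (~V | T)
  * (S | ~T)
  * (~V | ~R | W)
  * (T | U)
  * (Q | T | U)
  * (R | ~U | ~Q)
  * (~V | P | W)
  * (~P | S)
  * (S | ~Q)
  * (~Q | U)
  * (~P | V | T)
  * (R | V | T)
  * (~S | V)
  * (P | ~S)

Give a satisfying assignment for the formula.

Set P = True and propagate.
  then W is forced to True.
  then S is forced to True.
  then V is forced to True.
  then T is forced to True.
Try Q = False.
R, U are now unconstrained; take R = True, U = False.
Every clause has at least one true literal under this assignment.

P=True, Q=False, R=True, S=True, T=True, U=False, V=True, W=True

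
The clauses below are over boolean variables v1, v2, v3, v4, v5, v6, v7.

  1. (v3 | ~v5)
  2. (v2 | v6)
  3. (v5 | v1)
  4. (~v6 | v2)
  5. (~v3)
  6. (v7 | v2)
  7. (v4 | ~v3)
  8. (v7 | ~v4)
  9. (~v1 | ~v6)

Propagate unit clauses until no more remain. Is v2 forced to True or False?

True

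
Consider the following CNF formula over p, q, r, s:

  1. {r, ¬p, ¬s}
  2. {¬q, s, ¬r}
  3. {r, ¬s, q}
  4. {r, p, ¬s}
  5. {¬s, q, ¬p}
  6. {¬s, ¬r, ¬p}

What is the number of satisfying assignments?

Case analysis on s and r:
  s=T, r=T: remaining (p,q) ∈ {(F,F); (F,T)} — 2.
  s=T, r=F: a clause becomes empty — 0.
  s=F, r=T: remaining (p,q) ∈ {(F,F); (T,F)} — 2.
  s=F, r=F: remaining (p,q) ∈ {(F,F); (F,T); (T,F); (T,T)} — 4.
Total: 2 + 0 + 2 + 4 = 8.

8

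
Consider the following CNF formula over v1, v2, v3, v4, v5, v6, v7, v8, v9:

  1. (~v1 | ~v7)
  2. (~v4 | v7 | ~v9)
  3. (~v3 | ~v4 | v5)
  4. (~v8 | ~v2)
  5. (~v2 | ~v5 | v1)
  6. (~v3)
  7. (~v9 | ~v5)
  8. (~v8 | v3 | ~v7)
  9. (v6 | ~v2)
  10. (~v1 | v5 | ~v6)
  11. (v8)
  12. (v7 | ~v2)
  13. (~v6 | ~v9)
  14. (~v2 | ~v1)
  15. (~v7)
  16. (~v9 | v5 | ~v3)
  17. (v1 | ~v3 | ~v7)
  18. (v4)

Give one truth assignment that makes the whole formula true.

v1=False, v2=False, v3=False, v4=True, v5=True, v6=True, v7=False, v8=True, v9=False

Check each clause:
  1. (~v7 | ~v1) — ~v7 is true.
  2. (~v4 | ~v9 | v7) — ~v9 is true.
  3. (~v4 | ~v3 | v5) — ~v3 is true.
  4. (~v8 | ~v2) — ~v2 is true.
  5. (~v5 | v1 | ~v2) — ~v2 is true.
  6. (~v3) — ~v3 is true.
  7. (~v5 | ~v9) — ~v9 is true.
  8. (~v7 | v3 | ~v8) — ~v7 is true.
  9. (~v2 | v6) — v6 is true.
  10. (v5 | ~v1 | ~v6) — v5 is true.
  11. (v8) — v8 is true.
  12. (v7 | ~v2) — ~v2 is true.
  13. (~v6 | ~v9) — ~v9 is true.
  14. (~v1 | ~v2) — ~v2 is true.
  15. (~v7) — ~v7 is true.
  16. (v5 | ~v9 | ~v3) — ~v3 is true.
  17. (~v7 | ~v3 | v1) — ~v3 is true.
  18. (v4) — v4 is true.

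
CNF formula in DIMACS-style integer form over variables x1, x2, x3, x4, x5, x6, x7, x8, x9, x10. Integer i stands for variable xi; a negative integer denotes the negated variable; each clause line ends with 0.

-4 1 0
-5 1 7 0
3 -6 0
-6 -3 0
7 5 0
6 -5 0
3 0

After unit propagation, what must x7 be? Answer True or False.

True

(x3) is a unit clause: x3 = True.
In (!x3 || !x6), !x3 is now false; !x6 must hold, so x6 = False.
(!x5 || x6): since x6 = False, the clause reduces to (!x5). x5 = False.
In (x7 || x5), x5 is now false; x7 must hold, so x7 = True.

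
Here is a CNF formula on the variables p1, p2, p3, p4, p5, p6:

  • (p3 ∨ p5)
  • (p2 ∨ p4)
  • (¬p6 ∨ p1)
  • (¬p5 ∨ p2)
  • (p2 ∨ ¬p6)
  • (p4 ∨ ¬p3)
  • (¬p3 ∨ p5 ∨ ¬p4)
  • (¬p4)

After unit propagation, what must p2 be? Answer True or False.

(¬p4) stands alone — p4 = False.
(p4 ∨ p2) with p4 = False leaves only p2, so p2 = True.

True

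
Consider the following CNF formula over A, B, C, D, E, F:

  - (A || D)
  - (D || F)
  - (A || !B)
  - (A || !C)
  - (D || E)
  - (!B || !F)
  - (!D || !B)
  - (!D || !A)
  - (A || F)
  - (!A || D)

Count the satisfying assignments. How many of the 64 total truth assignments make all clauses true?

Satisfying assignments:
  A=F B=F C=F D=T E=F F=T
  A=F B=F C=F D=T E=T F=T
Count: 2.

2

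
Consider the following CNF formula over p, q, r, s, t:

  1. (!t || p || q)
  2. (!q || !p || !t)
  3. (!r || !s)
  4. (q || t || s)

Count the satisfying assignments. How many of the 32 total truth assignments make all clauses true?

14

Case analysis on q and t:
  q=1, t=1: remaining (p,r,s) ∈ {(0,0,0); (0,0,1); (0,1,0)} — 3.
  q=1, t=0: p free; 3 ways for (r,s) × 2^1 = 6.
  q=0, t=1: remaining (p,r,s) ∈ {(1,0,0); (1,0,1); (1,1,0)} — 3.
  q=0, t=0: remaining (p,r,s) ∈ {(0,0,1); (1,0,1)} — 2.
Total: 3 + 6 + 3 + 2 = 14.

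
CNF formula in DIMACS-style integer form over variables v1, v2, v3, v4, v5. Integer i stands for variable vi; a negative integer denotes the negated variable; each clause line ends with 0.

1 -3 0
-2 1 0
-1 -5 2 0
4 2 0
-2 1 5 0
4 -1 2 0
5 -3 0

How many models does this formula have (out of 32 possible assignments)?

9

Split on v1, then v2.
  v1=T, v2=T: v4 free; 3 ways for (v3,v5) × 2^1 = 6.
  v1=T, v2=F: remaining (v3,v4,v5) ∈ {(F,T,F)} — 1.
  v1=F, v2=T: a clause becomes empty — 0.
  v1=F, v2=F: remaining (v3,v4,v5) ∈ {(F,T,F); (F,T,T)} — 2.
Total: 6 + 1 + 0 + 2 = 9.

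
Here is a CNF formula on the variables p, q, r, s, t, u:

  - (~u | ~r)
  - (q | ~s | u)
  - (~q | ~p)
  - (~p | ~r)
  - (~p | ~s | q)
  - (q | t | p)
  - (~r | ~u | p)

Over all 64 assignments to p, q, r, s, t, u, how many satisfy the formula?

20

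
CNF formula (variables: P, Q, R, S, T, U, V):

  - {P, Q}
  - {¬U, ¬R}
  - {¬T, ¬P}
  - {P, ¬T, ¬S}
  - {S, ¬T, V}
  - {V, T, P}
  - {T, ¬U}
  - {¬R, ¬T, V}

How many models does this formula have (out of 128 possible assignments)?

23

Case analysis on T and P:
  T=1, P=1: a clause becomes empty — 0.
  T=1, P=0: remaining (Q,R,S,U,V) ∈ {(1,0,0,0,1); (1,0,0,1,1); (1,1,0,0,1)} — 3.
  T=0, P=1: forces U=0; Q, R, S, V free → 2^4 = 16.
  T=0, P=0: remaining (Q,R,S,U,V) ∈ {(1,0,0,0,1); (1,0,1,0,1); (1,1,0,0,1); (1,1,1,0,1)} — 4.
Total: 0 + 3 + 16 + 4 = 23.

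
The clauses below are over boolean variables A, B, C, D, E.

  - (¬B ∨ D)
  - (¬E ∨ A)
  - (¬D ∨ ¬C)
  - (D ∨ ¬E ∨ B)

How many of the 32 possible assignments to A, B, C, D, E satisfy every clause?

10

Case analysis on D and B:
  D=T, B=T: remaining (A,C,E) ∈ {(F,F,F); (T,F,F); (T,F,T)} — 3.
  D=T, B=F: remaining (A,C,E) ∈ {(F,F,F); (T,F,F); (T,F,T)} — 3.
  D=F, B=T: a clause becomes empty — 0.
  D=F, B=F: remaining (A,C,E) ∈ {(F,F,F); (F,T,F); (T,F,F); (T,T,F)} — 4.
Total: 3 + 3 + 0 + 4 = 10.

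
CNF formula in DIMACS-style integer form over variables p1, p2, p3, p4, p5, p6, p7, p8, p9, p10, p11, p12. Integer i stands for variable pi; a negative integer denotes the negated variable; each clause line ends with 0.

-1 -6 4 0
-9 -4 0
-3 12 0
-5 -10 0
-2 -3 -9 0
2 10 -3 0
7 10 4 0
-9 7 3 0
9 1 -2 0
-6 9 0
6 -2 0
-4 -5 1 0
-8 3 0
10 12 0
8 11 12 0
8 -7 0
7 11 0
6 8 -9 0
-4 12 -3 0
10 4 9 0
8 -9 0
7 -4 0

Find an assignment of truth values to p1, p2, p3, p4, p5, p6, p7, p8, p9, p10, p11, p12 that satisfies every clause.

p1=T  p2=F  p3=T  p4=T  p5=F  p6=F  p7=T  p8=T  p9=F  p10=T  p11=T  p12=T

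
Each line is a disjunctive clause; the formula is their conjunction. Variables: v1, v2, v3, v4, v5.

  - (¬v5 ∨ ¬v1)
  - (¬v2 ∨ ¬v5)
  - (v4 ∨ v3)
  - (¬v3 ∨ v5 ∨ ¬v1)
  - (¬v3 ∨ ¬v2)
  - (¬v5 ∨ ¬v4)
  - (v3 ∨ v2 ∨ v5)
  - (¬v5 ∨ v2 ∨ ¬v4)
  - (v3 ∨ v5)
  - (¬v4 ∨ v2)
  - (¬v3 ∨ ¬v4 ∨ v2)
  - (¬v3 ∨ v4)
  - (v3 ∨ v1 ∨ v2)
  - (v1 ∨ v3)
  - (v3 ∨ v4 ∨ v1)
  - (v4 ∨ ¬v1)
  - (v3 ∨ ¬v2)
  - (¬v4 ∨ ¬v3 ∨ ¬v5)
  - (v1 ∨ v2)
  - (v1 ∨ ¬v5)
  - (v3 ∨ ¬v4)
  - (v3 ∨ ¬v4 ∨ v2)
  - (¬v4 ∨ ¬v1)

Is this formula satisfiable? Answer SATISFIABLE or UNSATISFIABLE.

UNSATISFIABLE

v3 = True:
  propagation gives v2=False, v4=False; an empty clause results — contradiction.
v3 = False:
  propagation gives v4=True; an empty clause results — contradiction.
Every branch closes, so no satisfying assignment exists.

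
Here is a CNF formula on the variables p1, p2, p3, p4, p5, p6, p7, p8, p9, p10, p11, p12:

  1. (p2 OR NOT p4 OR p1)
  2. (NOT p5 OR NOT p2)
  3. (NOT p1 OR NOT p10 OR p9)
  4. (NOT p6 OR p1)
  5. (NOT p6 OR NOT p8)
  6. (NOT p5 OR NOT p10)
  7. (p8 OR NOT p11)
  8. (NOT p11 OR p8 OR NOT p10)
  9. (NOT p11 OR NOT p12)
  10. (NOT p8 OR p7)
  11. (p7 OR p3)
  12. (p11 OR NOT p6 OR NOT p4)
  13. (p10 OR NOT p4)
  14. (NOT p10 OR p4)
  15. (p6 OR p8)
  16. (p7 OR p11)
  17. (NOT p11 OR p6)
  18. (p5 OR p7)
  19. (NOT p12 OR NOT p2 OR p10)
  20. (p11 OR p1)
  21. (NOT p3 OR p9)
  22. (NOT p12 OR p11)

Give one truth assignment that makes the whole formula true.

p1=T, p2=F, p3=T, p4=T, p5=F, p6=F, p7=T, p8=T, p9=T, p10=T, p11=F, p12=F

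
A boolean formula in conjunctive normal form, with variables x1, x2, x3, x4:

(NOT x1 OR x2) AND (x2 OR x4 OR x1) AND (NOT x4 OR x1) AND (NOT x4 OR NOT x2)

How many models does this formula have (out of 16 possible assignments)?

The models are:
  x1=0 x2=1 x3=0 x4=0
  x1=0 x2=1 x3=1 x4=0
  x1=1 x2=1 x3=0 x4=0
  x1=1 x2=1 x3=1 x4=0
That's 4 in total.

4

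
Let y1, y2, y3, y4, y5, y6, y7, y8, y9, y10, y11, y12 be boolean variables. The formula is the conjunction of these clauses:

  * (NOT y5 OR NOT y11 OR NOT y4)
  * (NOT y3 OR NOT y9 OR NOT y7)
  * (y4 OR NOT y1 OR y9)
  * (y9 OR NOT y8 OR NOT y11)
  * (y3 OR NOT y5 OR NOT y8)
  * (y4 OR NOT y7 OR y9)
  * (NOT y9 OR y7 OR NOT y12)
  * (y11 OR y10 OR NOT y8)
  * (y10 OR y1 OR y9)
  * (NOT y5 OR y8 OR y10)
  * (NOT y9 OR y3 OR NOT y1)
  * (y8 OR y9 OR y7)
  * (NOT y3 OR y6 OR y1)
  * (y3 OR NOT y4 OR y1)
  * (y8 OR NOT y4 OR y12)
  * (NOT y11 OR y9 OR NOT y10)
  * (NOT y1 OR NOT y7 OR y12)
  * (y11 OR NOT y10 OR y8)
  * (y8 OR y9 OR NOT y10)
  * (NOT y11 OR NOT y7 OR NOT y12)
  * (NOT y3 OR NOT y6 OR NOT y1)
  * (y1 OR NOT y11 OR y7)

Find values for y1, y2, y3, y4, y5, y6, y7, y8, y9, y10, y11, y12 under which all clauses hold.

y1 = False  y2 = True  y3 = True  y4 = True  y5 = False  y6 = True  y7 = True  y8 = True  y9 = False  y10 = True  y11 = False  y12 = False

y5 occurs only negated in the remaining clauses — set y5 = False.
Branch on y1: take y1 = False.
Set y3 = True and propagate.
  then y6 is forced to True.
The remaining clauses are satisfied by y2 = True, y4 = True, y7 = True, y8 = True, y9 = False, y10 = True, y11 = False, y12 = False.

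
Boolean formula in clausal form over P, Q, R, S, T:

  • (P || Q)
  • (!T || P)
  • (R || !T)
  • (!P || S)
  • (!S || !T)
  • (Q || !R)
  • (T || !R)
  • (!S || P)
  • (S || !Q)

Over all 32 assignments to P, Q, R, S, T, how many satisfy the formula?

2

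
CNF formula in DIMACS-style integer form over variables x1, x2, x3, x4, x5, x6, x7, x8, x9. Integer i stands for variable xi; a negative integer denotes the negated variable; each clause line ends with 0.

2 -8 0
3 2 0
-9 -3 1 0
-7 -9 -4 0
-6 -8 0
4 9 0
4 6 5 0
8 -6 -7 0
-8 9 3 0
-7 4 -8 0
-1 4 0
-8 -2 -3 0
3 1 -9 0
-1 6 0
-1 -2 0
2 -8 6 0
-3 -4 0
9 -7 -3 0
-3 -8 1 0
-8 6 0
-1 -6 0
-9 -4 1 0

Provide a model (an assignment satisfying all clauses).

x1=False, x2=True, x3=False, x4=True, x5=False, x6=True, x7=False, x8=False, x9=False

Pure literal: x7 appears only negated; assign x7 = False.
Branch on x1: take x1 = False.
Branch on x2: take x2 = True.
The remaining clauses are satisfied by x3 = False, x4 = True, x5 = False, x6 = True, x8 = False, x9 = False.
Every clause has at least one true literal under this assignment.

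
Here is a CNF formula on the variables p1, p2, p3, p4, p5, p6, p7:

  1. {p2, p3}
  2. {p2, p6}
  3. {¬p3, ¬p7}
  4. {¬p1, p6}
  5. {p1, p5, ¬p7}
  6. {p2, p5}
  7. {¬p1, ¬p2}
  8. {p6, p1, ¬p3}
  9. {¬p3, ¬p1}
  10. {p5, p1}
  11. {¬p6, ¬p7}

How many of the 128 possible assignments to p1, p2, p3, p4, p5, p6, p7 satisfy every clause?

10

Case analysis on p1 and p2:
  p1=T, p2=T: a clause becomes empty — 0.
  p1=T, p2=F: a clause becomes empty — 0.
  p1=F, p2=T: p4 free; 4 ways for (p3,p5,p6,p7) × 2^1 = 8.
  p1=F, p2=F: remaining (p3,p4,p5,p6,p7) ∈ {(T,F,T,T,F); (T,T,T,T,F)} — 2.
Total: 0 + 0 + 8 + 2 = 10.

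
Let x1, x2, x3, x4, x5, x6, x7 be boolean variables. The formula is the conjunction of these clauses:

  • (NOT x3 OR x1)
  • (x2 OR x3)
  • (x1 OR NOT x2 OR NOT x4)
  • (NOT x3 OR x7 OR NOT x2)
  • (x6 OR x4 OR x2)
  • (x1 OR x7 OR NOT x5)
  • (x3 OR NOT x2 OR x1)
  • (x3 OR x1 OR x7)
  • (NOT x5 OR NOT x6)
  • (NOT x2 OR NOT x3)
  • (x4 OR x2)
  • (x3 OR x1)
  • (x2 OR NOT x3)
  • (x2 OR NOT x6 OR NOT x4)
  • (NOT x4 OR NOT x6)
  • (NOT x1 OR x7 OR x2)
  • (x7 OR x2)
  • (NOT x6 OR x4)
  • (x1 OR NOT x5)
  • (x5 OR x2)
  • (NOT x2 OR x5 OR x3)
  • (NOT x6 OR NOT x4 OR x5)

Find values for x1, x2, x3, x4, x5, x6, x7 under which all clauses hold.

x1=1, x2=1, x3=0, x4=1, x5=1, x6=0, x7=0

Set x1 = True and propagate.
Branch on x2: take x2 = True.
  then x3 is forced to False.
  then x5 is forced to True.
  then x6 is forced to False.
x4, x7 are now unconstrained; take x4 = True, x7 = False.
Check each clause:
  1. (NOT x3 OR x1) — x1 is true.
  2. (x2 OR x3) — x2 is true.
  3. (NOT x4 OR x1 OR NOT x2) — x1 is true.
  4. (NOT x2 OR NOT x3 OR x7) — NOT x3 is true.
  5. (x2 OR x4 OR x6) — x2 is true.
  6. (NOT x5 OR x1 OR x7) — x1 is true.
  7. (x3 OR NOT x2 OR x1) — x1 is true.
  8. (x7 OR x1 OR x3) — x1 is true.
  9. (NOT x6 OR NOT x5) — NOT x6 is true.
  10. (NOT x2 OR NOT x3) — NOT x3 is true.
  11. (x4 OR x2) — x2 is true.
  12. (x1 OR x3) — x1 is true.
  13. (NOT x3 OR x2) — x2 is true.
  14. (NOT x4 OR NOT x6 OR x2) — NOT x6 is true.
  15. (NOT x6 OR NOT x4) — NOT x6 is true.
  16. (x2 OR x7 OR NOT x1) — x2 is true.
  17. (x7 OR x2) — x2 is true.
  18. (NOT x6 OR x4) — NOT x6 is true.
  19. (x1 OR NOT x5) — x1 is true.
  20. (x5 OR x2) — x2 is true.
  21. (x3 OR NOT x2 OR x5) — x5 is true.
  22. (NOT x6 OR x5 OR NOT x4) — NOT x6 is true.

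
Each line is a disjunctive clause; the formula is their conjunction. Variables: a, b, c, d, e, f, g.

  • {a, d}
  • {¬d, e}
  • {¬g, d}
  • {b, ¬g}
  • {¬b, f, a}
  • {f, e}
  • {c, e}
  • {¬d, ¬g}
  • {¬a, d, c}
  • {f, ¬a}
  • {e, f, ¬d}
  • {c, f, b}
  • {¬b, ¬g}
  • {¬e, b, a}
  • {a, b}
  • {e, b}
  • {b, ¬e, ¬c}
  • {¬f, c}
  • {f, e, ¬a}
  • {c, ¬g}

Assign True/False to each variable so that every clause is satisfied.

g occurs only negated in the remaining clauses — set g = False.
Branch on a: take a = True.
  then f is forced to True.
  then c is forced to True.
The remaining clauses are satisfied by b = True, d = False, e = True.
Check each clause:
  1. {a, d} — a is true.
  2. {e, ¬d} — ¬d is true.
  3. {d, ¬g} — ¬g is true.
  4. {b, ¬g} — ¬g is true.
  5. {¬b, a, f} — a is true.
  6. {f, e} — e is true.
  7. {c, e} — c is true.
  8. {¬g, ¬d} — ¬g is true.
  9. {d, c, ¬a} — c is true.
  10. {f, ¬a} — f is true.
  11. {¬d, e, f} — ¬d is true.
  12. {b, c, f} — b is true.
  13. {¬g, ¬b} — ¬g is true.
  14. {a, b, ¬e} — a is true.
  15. {a, b} — a is true.
  16. {e, b} — b is true.
  17. {¬e, b, ¬c} — b is true.
  18. {¬f, c} — c is true.
  19. {f, ¬a, e} — e is true.
  20. {¬g, c} — ¬g is true.

a = T, b = T, c = T, d = F, e = T, f = T, g = F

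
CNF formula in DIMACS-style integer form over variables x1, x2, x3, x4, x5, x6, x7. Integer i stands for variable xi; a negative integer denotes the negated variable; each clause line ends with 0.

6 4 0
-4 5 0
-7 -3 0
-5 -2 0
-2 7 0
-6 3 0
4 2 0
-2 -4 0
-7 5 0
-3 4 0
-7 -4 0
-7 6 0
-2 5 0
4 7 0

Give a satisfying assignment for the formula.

x1=F, x2=F, x3=T, x4=T, x5=T, x6=F, x7=F

Try x2 = False.
  then x4 is forced to True.
  then x5 is forced to True.
  then x7 is forced to False.
The remaining clauses are satisfied by x1 = False, x3 = True, x6 = False.
Every clause has at least one true literal under this assignment.
Check each clause:
  1. {x6, x4} — x4 is true.
  2. {x5, ¬x4} — x5 is true.
  3. {¬x7, ¬x3} — ¬x7 is true.
  4. {¬x5, ¬x2} — ¬x2 is true.
  5. {x7, ¬x2} — ¬x2 is true.
  6. {x3, ¬x6} — ¬x6 is true.
  7. {x2, x4} — x4 is true.
  8. {¬x2, ¬x4} — ¬x2 is true.
  9. {¬x7, x5} — ¬x7 is true.
  10. {¬x3, x4} — x4 is true.
  11. {¬x4, ¬x7} — ¬x7 is true.
  12. {x6, ¬x7} — ¬x7 is true.
  13. {¬x2, x5} — x5 is true.
  14. {x4, x7} — x4 is true.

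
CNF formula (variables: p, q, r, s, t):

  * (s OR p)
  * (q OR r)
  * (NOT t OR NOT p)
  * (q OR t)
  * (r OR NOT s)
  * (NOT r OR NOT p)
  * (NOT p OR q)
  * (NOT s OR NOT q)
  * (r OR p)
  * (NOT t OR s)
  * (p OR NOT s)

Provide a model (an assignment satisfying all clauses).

Try p = True.
  then t is forced to False.
  then q is forced to True.
  then r is forced to False.
  then s is forced to False.

p = True, q = True, r = False, s = False, t = False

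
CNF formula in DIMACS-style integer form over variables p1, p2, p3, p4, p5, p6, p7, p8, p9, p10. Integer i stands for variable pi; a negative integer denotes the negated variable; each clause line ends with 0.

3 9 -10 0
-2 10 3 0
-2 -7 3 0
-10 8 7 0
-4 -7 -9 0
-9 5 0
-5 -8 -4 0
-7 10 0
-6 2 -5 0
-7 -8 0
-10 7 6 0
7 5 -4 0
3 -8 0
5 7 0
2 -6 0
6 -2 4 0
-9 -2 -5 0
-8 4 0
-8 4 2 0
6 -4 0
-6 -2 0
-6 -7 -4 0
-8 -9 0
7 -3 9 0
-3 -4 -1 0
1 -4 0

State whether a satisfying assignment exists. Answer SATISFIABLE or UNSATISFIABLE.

SATISFIABLE

Branch on p1: take p1 = True.
Try p2 = False.
  then p6 is forced to False.
  then p4 is forced to False.
  then p8 is forced to False.
Set p3 = True and propagate.
The remaining clauses are satisfied by p5 = True, p7 = False, p9 = True, p10 = False.
Every clause has at least one true literal under this assignment.
So p1=True  p2=False  p3=True  p4=False  p5=True  p6=False  p7=False  p8=False  p9=True  p10=False is a satisfying assignment.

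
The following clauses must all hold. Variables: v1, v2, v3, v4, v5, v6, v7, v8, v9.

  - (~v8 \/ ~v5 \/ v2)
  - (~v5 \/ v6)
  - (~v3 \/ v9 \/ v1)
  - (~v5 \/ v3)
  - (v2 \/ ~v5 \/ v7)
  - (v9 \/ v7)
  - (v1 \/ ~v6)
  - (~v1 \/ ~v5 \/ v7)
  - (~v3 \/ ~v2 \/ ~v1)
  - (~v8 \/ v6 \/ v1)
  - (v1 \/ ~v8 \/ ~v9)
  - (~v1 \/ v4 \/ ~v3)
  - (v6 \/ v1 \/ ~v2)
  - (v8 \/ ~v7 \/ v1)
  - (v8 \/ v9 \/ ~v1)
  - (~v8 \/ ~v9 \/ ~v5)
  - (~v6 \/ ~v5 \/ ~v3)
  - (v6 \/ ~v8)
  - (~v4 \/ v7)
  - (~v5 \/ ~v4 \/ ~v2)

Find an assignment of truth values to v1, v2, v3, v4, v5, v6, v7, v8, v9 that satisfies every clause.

Pure literal: v5 appears only negated; assign v5 = False.
Try v1 = True.
Set v2 = False and propagate.
For the remaining variables, v3 = False, v4 = False, v6 = False, v7 = True, v8 = False, v9 = True works.
Check each clause:
  1. (~v5 \/ v2 \/ ~v8) — ~v8 is true.
  2. (~v5 \/ v6) — ~v5 is true.
  3. (v1 \/ v9 \/ ~v3) — v1 is true.
  4. (v3 \/ ~v5) — ~v5 is true.
  5. (~v5 \/ v7 \/ v2) — ~v5 is true.
  6. (v9 \/ v7) — v9 is true.
  7. (~v6 \/ v1) — v1 is true.
  8. (~v1 \/ ~v5 \/ v7) — ~v5 is true.
  9. (~v1 \/ ~v2 \/ ~v3) — ~v3 is true.
  10. (v1 \/ ~v8 \/ v6) — ~v8 is true.
  11. (v1 \/ ~v9 \/ ~v8) — ~v8 is true.
  12. (v4 \/ ~v1 \/ ~v3) — ~v3 is true.
  13. (v1 \/ ~v2 \/ v6) — v1 is true.
  14. (v1 \/ v8 \/ ~v7) — v1 is true.
  15. (~v1 \/ v8 \/ v9) — v9 is true.
  16. (~v5 \/ ~v9 \/ ~v8) — ~v8 is true.
  17. (~v5 \/ ~v6 \/ ~v3) — ~v6 is true.
  18. (v6 \/ ~v8) — ~v8 is true.
  19. (v7 \/ ~v4) — ~v4 is true.
  20. (~v2 \/ ~v4 \/ ~v5) — ~v5 is true.

v1=1, v2=0, v3=0, v4=0, v5=0, v6=0, v7=1, v8=0, v9=1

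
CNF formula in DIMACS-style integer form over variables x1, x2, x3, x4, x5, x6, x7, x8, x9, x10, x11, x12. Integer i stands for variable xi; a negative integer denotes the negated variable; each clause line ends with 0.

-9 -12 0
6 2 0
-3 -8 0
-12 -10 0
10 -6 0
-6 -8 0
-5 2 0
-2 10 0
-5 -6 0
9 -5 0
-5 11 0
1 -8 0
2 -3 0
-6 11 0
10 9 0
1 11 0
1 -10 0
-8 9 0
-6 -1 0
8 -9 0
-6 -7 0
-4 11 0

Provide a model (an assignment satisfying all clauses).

x3 occurs only negated in the remaining clauses — set x3 = False.
x4 occurs only negated in the remaining clauses — set x4 = False.
Try x1 = True.
  then x6 is forced to False.
  then x2 is forced to True.
  then x10 is forced to True.
  then x12 is forced to False.
Set x5 = True and propagate.
  then x9 is forced to True.
  then x11 is forced to True.
  then x8 is forced to True.
x7 is now unconstrained; take x7 = False.
Every clause has at least one true literal under this assignment.
Check each clause:
  1. (~x9 | ~x12) — ~x12 is true.
  2. (x6 | x2) — x2 is true.
  3. (~x3 | ~x8) — ~x3 is true.
  4. (~x10 | ~x12) — ~x12 is true.
  5. (~x6 | x10) — x10 is true.
  6. (~x8 | ~x6) — ~x6 is true.
  7. (~x5 | x2) — x2 is true.
  8. (~x2 | x10) — x10 is true.
  9. (~x5 | ~x6) — ~x6 is true.
  10. (~x5 | x9) — x9 is true.
  11. (~x5 | x11) — x11 is true.
  12. (x1 | ~x8) — x1 is true.
  13. (x2 | ~x3) — x2 is true.
  14. (x11 | ~x6) — ~x6 is true.
  15. (x9 | x10) — x9 is true.
  16. (x11 | x1) — x1 is true.
  17. (~x10 | x1) — x1 is true.
  18. (x9 | ~x8) — x9 is true.
  19. (~x6 | ~x1) — ~x6 is true.
  20. (~x9 | x8) — x8 is true.
  21. (~x6 | ~x7) — ~x7 is true.
  22. (x11 | ~x4) — x11 is true.

x1=T, x2=T, x3=F, x4=F, x5=T, x6=F, x7=F, x8=T, x9=T, x10=T, x11=T, x12=F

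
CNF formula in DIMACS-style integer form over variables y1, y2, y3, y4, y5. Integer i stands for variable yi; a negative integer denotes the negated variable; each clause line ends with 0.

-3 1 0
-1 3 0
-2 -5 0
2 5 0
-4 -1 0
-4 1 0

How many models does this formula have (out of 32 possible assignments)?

4

Satisfying assignments:
  y1=F y2=F y3=F y4=F y5=T
  y1=F y2=T y3=F y4=F y5=F
  y1=T y2=F y3=T y4=F y5=T
  y1=T y2=T y3=T y4=F y5=F
That's 4 in total.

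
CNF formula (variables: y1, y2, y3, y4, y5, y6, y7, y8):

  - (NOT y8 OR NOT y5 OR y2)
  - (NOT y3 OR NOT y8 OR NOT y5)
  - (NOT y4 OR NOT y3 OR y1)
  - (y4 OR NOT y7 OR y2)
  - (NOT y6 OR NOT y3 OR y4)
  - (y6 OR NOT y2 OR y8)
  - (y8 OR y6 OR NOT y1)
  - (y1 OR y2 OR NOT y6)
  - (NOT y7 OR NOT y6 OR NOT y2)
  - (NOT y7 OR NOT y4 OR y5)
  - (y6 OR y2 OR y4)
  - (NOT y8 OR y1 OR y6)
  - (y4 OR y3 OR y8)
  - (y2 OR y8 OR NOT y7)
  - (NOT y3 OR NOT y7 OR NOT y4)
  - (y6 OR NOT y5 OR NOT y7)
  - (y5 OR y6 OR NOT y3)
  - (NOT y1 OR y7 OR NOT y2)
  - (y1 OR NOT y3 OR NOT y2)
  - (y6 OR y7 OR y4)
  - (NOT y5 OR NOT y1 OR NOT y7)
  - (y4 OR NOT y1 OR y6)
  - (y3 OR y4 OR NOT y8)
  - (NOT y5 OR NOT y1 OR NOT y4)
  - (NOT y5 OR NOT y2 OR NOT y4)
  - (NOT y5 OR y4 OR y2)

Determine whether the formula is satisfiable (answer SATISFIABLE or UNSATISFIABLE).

Branch on y1: take y1 = False.
For the remaining variables, y2 = False, y3 = False, y4 = True, y5 = True, y6 = False, y7 = False, y8 = False works.
So y1 = 0  y2 = 0  y3 = 0  y4 = 1  y5 = 1  y6 = 0  y7 = 0  y8 = 0 is a satisfying assignment.

SATISFIABLE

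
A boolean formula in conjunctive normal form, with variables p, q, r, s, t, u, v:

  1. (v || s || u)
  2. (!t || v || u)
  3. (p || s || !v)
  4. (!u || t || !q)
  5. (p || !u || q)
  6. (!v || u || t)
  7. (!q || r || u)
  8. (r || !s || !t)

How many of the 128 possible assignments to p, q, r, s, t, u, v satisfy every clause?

Split on u, then t.
  u=1, t=1: 16 of the 32 assignments to (p,q,r,s,v) work.
  u=1, t=0: forces p=1; q=0; r, s, v free → 2^3 = 8.
  u=0, t=1: 7 of the 32 assignments to (p,q,r,s,v) work.
  u=0, t=0: p free; 3 ways for (q,r,s,v) × 2^1 = 6.
Total: 16 + 8 + 7 + 6 = 37.

37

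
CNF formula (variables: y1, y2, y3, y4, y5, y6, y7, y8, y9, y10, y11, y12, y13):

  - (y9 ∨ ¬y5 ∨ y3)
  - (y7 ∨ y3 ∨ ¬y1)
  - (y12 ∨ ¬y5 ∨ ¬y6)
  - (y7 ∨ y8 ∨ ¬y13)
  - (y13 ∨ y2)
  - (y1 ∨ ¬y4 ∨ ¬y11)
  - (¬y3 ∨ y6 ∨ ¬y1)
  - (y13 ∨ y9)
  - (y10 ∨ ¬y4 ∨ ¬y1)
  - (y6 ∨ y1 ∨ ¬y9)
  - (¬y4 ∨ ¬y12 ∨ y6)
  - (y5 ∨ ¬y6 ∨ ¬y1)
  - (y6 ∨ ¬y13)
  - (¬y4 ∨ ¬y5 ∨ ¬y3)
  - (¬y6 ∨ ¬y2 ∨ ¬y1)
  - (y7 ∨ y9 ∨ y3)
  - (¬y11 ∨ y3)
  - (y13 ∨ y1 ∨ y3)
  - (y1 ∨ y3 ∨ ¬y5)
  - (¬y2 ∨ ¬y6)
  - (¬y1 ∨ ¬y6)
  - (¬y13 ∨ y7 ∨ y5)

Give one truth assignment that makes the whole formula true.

Pure literal: y4 appears only negated; assign y4 = False.
y7 occurs only positively in the remaining clauses — set y7 = True.
Branch on y1: take y1 = False.
The remaining clauses are satisfied by y2 = False, y3 = True, y5 = True, y6 = True, y8 = True, y9 = True, y10 = False, y11 = False, y12 = True, y13 = True.
Every clause has at least one true literal under this assignment.

y1=False, y2=False, y3=True, y4=False, y5=True, y6=True, y7=True, y8=True, y9=True, y10=False, y11=False, y12=True, y13=True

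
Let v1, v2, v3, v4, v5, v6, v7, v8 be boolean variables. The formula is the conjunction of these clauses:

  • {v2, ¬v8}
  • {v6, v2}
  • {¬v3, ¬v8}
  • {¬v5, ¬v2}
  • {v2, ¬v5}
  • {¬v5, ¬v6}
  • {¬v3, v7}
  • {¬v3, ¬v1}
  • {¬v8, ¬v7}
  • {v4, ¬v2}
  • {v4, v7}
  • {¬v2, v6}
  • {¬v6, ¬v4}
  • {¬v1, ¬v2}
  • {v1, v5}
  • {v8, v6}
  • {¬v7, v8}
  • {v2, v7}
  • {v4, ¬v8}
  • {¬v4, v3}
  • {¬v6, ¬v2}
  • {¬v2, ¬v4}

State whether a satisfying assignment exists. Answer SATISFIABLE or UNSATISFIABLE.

v2 = True:
  propagation gives v5=False, v4=True; an empty clause results — contradiction.
v2 = False:
  propagation gives v8=False, v6=True, v5=False, v4=False; an empty clause results — contradiction.
Every branch closes, so no satisfying assignment exists.

UNSATISFIABLE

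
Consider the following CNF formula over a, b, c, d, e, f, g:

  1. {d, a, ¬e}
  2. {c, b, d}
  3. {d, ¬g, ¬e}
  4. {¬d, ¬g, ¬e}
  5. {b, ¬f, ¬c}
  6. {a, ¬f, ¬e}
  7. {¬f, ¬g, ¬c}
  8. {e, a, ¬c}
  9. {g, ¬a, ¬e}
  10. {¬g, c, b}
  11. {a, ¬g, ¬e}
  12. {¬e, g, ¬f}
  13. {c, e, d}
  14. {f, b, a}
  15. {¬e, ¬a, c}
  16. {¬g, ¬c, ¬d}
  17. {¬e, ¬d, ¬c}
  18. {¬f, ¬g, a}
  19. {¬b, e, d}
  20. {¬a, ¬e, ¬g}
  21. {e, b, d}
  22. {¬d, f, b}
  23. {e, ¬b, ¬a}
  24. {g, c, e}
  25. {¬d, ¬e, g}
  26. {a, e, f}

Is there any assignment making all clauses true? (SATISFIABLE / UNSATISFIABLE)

UNSATISFIABLE

e = True:
  g = True:
    propagation gives d=True; an empty clause results — contradiction.
  g = False:
    propagation gives a=False, d=True; an empty clause results — contradiction.
e = False:
  b = True:
    propagation gives d=True, a=False, c=False, g=True; an empty clause results — contradiction.
  b = False:
    propagation gives d=True, f=True, c=False, g=False; an empty clause results — contradiction.
Every branch closes, so no satisfying assignment exists.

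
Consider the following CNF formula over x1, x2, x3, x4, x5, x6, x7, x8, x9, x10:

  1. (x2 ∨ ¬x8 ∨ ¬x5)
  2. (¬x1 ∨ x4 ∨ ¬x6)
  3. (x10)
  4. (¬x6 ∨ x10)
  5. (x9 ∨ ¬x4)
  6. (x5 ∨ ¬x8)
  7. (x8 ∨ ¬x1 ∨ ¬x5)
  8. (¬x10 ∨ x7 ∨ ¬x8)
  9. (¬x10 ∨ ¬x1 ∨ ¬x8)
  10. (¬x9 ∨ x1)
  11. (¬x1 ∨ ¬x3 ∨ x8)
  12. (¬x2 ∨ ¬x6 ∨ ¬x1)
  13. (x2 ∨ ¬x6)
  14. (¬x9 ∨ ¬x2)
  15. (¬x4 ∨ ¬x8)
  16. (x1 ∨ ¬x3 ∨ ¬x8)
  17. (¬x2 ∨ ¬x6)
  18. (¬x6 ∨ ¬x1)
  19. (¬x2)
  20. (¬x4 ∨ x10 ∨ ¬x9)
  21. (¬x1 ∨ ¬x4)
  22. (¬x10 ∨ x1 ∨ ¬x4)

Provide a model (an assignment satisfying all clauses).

x1=F, x2=F, x3=F, x4=F, x5=F, x6=F, x7=T, x8=F, x9=F, x10=T

Check each clause:
  1. (x2 ∨ ¬x8 ∨ ¬x5) — ¬x8 is true.
  2. (¬x6 ∨ x4 ∨ ¬x1) — ¬x6 is true.
  3. (x10) — x10 is true.
  4. (x10 ∨ ¬x6) — x10 is true.
  5. (¬x4 ∨ x9) — ¬x4 is true.
  6. (x5 ∨ ¬x8) — ¬x8 is true.
  7. (¬x5 ∨ ¬x1 ∨ x8) — ¬x5 is true.
  8. (¬x8 ∨ x7 ∨ ¬x10) — ¬x8 is true.
  9. (¬x8 ∨ ¬x1 ∨ ¬x10) — ¬x8 is true.
  10. (¬x9 ∨ x1) — ¬x9 is true.
  11. (x8 ∨ ¬x3 ∨ ¬x1) — ¬x3 is true.
  12. (¬x6 ∨ ¬x1 ∨ ¬x2) — ¬x6 is true.
  13. (x2 ∨ ¬x6) — ¬x6 is true.
  14. (¬x9 ∨ ¬x2) — ¬x2 is true.
  15. (¬x8 ∨ ¬x4) — ¬x8 is true.
  16. (¬x8 ∨ ¬x3 ∨ x1) — ¬x8 is true.
  17. (¬x6 ∨ ¬x2) — ¬x6 is true.
  18. (¬x1 ∨ ¬x6) — ¬x6 is true.
  19. (¬x2) — ¬x2 is true.
  20. (x10 ∨ ¬x9 ∨ ¬x4) — x10 is true.
  21. (¬x1 ∨ ¬x4) — ¬x4 is true.
  22. (¬x4 ∨ ¬x10 ∨ x1) — ¬x4 is true.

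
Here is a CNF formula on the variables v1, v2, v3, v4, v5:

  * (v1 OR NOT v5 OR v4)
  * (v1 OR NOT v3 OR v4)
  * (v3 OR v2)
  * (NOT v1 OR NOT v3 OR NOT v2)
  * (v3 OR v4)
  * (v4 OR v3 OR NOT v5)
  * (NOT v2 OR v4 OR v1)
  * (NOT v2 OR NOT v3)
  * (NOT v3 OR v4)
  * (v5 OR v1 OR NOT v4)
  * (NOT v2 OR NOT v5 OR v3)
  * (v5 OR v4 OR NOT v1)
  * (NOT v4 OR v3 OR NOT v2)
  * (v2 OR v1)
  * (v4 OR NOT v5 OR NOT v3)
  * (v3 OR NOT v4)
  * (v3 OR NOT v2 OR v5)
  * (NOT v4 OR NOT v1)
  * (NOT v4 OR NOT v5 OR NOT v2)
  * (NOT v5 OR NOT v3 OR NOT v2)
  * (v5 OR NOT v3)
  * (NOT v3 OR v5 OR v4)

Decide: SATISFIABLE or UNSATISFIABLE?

UNSATISFIABLE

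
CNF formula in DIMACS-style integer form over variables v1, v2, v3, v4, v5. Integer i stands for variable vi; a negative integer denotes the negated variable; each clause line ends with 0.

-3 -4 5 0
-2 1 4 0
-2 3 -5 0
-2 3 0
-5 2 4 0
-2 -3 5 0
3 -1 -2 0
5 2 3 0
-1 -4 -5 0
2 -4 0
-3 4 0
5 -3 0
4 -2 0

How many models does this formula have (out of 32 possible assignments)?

1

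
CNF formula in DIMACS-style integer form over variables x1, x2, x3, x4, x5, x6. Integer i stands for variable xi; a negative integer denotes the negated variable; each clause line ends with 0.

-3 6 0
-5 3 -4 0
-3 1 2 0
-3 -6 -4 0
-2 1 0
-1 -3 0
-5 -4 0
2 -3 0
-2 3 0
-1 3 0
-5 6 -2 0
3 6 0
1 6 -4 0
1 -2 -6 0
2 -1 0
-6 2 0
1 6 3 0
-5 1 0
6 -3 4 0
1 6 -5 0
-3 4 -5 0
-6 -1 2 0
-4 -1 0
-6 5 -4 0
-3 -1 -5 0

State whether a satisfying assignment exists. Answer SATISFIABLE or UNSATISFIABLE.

UNSATISFIABLE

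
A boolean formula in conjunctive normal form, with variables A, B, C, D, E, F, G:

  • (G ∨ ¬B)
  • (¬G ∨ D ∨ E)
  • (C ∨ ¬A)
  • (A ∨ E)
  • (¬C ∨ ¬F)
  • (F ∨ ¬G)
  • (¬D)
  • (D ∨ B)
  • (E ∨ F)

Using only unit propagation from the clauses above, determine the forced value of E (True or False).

(¬D) stands alone — D = False.
(B ∨ D): since D = False, the clause reduces to (B). B = True.
From (¬B ∨ G) and B = True: G = True.
(¬G ∨ D ∨ E): since G = True, D = False, the clause reduces to (E). E = True.

True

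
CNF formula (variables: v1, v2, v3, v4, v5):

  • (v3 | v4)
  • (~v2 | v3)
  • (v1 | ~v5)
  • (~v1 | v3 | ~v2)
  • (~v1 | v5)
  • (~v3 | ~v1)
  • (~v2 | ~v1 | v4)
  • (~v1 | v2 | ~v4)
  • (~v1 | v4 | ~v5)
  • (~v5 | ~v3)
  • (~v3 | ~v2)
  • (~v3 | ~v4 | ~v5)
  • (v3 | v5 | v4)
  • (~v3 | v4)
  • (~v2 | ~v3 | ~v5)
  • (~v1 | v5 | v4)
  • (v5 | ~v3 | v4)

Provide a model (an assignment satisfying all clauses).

Try v1 = False.
  then v5 is forced to False.
Set v2 = False and propagate.
The remaining clauses are satisfied by v3 = False, v4 = True.
Every clause has at least one true literal under this assignment.
Check each clause:
  1. (v3 | v4) — v4 is true.
  2. (~v2 | v3) — ~v2 is true.
  3. (~v5 | v1) — ~v5 is true.
  4. (v3 | ~v1 | ~v2) — ~v1 is true.
  5. (~v1 | v5) — ~v1 is true.
  6. (~v1 | ~v3) — ~v3 is true.
  7. (v4 | ~v1 | ~v2) — v4 is true.
  8. (~v1 | v2 | ~v4) — ~v1 is true.
  9. (v4 | ~v5 | ~v1) — ~v5 is true.
  10. (~v5 | ~v3) — ~v5 is true.
  11. (~v3 | ~v2) — ~v3 is true.
  12. (~v4 | ~v5 | ~v3) — ~v5 is true.
  13. (v3 | v4 | v5) — v4 is true.
  14. (~v3 | v4) — v4 is true.
  15. (~v2 | ~v3 | ~v5) — ~v5 is true.
  16. (~v1 | v4 | v5) — v4 is true.
  17. (~v3 | v4 | v5) — v4 is true.

v1 = F, v2 = F, v3 = F, v4 = T, v5 = F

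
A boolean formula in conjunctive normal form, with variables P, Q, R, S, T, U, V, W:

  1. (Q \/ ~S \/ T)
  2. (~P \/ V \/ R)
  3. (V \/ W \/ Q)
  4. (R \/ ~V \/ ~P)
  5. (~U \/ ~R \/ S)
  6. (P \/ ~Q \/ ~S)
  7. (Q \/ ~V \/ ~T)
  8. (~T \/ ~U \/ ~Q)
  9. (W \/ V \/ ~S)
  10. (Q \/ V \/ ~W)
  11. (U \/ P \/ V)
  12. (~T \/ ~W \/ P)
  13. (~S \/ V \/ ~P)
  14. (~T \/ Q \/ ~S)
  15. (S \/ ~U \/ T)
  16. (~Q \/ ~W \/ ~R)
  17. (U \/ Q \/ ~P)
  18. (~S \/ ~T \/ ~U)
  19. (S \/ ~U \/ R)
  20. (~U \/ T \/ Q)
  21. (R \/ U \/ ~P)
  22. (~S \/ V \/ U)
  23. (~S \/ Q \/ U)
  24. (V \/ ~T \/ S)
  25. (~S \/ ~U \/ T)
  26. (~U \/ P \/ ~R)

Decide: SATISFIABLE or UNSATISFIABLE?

Set P = True and propagate.
Branch on Q: take Q = True.
The remaining clauses are satisfied by R = True, S = False, T = False, U = False, V = False, W = False.
So P=True, Q=True, R=True, S=False, T=False, U=False, V=False, W=False is a satisfying assignment.

SATISFIABLE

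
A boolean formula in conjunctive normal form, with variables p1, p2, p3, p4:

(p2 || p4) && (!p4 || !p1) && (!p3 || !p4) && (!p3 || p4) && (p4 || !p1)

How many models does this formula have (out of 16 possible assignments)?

The models are:
  p1=F p2=F p3=F p4=T
  p1=F p2=T p3=F p4=F
  p1=F p2=T p3=F p4=T
That's 3 in total.

3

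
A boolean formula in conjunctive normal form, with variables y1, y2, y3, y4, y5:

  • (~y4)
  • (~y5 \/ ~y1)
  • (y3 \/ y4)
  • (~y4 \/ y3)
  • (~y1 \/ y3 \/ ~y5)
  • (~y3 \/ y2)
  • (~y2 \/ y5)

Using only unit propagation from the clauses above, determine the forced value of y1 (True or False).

False

(~y4) is a unit clause: y4 = False.
In (y3 \/ y4), y4 is now false; y3 must hold, so y3 = True.
(~y3 \/ y2) with y3 = True leaves only y2, so y2 = True.
From (~y2 \/ y5) and y2 = True: y5 = True.
In (~y5 \/ ~y1), ~y5 is now false; ~y1 must hold, so y1 = False.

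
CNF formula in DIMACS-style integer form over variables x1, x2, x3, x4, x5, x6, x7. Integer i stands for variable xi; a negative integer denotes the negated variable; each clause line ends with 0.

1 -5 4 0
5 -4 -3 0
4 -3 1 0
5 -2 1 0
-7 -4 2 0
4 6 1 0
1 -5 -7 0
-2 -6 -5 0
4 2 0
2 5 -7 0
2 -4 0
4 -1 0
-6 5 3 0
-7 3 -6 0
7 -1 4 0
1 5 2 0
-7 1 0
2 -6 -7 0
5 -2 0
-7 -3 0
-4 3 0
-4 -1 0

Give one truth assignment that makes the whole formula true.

x1=False, x2=True, x3=True, x4=True, x5=True, x6=False, x7=False

Try x1 = False.
  then x7 is forced to False.
The remaining clauses are satisfied by x2 = True, x3 = True, x4 = True, x5 = True, x6 = False.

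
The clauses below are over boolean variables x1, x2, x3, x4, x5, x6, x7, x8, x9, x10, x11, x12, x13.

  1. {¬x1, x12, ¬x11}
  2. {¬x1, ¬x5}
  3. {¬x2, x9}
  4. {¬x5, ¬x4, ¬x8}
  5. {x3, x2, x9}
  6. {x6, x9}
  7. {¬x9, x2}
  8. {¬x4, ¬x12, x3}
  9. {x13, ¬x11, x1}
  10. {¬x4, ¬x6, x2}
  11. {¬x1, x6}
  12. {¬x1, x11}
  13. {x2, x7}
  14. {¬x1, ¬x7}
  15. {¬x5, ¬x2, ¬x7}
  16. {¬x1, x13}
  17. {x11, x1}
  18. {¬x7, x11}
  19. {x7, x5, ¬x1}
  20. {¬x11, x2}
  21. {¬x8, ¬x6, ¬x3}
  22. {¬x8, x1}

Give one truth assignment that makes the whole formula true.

x1 = F, x2 = T, x3 = T, x4 = T, x5 = F, x6 = T, x7 = F, x8 = F, x9 = T, x10 = F, x11 = T, x12 = T, x13 = T

Check each clause:
  1. {¬x1, ¬x11, x12} — x12 is true.
  2. {¬x5, ¬x1} — ¬x5 is true.
  3. {x9, ¬x2} — x9 is true.
  4. {¬x4, ¬x5, ¬x8} — ¬x8 is true.
  5. {x9, x3, x2} — x9 is true.
  6. {x9, x6} — x9 is true.
  7. {¬x9, x2} — x2 is true.
  8. {x3, ¬x12, ¬x4} — x3 is true.
  9. {x1, x13, ¬x11} — x13 is true.
  10. {x2, ¬x6, ¬x4} — x2 is true.
  11. {x6, ¬x1} — x6 is true.
  12. {¬x1, x11} — x11 is true.
  13. {x7, x2} — x2 is true.
  14. {¬x1, ¬x7} — ¬x7 is true.
  15. {¬x2, ¬x5, ¬x7} — ¬x7 is true.
  16. {¬x1, x13} — x13 is true.
  17. {x11, x1} — x11 is true.
  18. {¬x7, x11} — ¬x7 is true.
  19. {x5, ¬x1, x7} — ¬x1 is true.
  20. {¬x11, x2} — x2 is true.
  21. {¬x3, ¬x8, ¬x6} — ¬x8 is true.
  22. {¬x8, x1} — ¬x8 is true.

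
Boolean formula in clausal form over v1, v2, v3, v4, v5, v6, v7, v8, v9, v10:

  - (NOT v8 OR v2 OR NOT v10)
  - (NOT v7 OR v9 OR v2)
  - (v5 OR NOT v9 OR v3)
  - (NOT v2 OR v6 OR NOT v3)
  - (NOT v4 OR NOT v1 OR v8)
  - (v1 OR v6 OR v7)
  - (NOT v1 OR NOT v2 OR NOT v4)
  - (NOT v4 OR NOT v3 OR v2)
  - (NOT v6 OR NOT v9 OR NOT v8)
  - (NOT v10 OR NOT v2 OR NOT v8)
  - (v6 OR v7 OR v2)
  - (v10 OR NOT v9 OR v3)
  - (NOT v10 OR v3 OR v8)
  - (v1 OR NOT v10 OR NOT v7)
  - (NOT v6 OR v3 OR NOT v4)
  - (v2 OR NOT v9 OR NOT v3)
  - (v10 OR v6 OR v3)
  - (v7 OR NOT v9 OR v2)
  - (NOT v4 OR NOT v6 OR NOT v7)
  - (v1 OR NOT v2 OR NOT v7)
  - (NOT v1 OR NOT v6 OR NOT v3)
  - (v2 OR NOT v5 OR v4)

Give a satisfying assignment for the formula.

v1 = False, v2 = True, v3 = True, v4 = False, v5 = False, v6 = True, v7 = False, v8 = False, v9 = False, v10 = True

Check each clause:
  1. (NOT v8 OR v2 OR NOT v10) — NOT v8 is true.
  2. (v9 OR NOT v7 OR v2) — NOT v7 is true.
  3. (v5 OR NOT v9 OR v3) — v3 is true.
  4. (NOT v3 OR NOT v2 OR v6) — v6 is true.
  5. (NOT v4 OR v8 OR NOT v1) — NOT v4 is true.
  6. (v7 OR v1 OR v6) — v6 is true.
  7. (NOT v4 OR NOT v2 OR NOT v1) — NOT v4 is true.
  8. (v2 OR NOT v3 OR NOT v4) — v2 is true.
  9. (NOT v9 OR NOT v8 OR NOT v6) — NOT v8 is true.
  10. (NOT v10 OR NOT v2 OR NOT v8) — NOT v8 is true.
  11. (v2 OR v7 OR v6) — v2 is true.
  12. (v10 OR NOT v9 OR v3) — v10 is true.
  13. (v8 OR NOT v10 OR v3) — v3 is true.
  14. (NOT v7 OR v1 OR NOT v10) — NOT v7 is true.
  15. (v3 OR NOT v6 OR NOT v4) — v3 is true.
  16. (NOT v9 OR NOT v3 OR v2) — v2 is true.
  17. (v3 OR v10 OR v6) — v10 is true.
  18. (NOT v9 OR v7 OR v2) — v2 is true.
  19. (NOT v4 OR NOT v7 OR NOT v6) — NOT v7 is true.
  20. (v1 OR NOT v2 OR NOT v7) — NOT v7 is true.
  21. (NOT v6 OR NOT v3 OR NOT v1) — NOT v1 is true.
  22. (NOT v5 OR v4 OR v2) — v2 is true.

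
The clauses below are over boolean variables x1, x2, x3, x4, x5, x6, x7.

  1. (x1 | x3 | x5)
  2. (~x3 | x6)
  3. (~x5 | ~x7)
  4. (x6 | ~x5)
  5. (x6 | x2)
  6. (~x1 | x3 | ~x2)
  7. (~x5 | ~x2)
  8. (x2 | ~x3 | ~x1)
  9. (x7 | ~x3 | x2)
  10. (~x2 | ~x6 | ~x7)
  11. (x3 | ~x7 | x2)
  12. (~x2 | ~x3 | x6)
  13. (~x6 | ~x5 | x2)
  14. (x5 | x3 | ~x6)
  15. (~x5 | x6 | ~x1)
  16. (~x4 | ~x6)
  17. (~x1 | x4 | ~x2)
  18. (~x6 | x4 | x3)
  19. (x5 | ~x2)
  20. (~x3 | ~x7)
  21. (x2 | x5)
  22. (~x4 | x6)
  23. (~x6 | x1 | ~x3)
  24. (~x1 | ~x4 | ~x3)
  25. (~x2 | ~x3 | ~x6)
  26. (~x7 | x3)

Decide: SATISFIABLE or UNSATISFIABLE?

x3 = True:
  propagation gives x6=True, x4=False, x7=False, x2=True; an empty clause results — contradiction.
x3 = False:
  x5 = True:
    propagation gives x6=True, x2=False; an empty clause results — contradiction.
  x5 = False:
    propagation gives x1=True, x2=False; an empty clause results — contradiction.
Every branch closes, so no satisfying assignment exists.

UNSATISFIABLE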